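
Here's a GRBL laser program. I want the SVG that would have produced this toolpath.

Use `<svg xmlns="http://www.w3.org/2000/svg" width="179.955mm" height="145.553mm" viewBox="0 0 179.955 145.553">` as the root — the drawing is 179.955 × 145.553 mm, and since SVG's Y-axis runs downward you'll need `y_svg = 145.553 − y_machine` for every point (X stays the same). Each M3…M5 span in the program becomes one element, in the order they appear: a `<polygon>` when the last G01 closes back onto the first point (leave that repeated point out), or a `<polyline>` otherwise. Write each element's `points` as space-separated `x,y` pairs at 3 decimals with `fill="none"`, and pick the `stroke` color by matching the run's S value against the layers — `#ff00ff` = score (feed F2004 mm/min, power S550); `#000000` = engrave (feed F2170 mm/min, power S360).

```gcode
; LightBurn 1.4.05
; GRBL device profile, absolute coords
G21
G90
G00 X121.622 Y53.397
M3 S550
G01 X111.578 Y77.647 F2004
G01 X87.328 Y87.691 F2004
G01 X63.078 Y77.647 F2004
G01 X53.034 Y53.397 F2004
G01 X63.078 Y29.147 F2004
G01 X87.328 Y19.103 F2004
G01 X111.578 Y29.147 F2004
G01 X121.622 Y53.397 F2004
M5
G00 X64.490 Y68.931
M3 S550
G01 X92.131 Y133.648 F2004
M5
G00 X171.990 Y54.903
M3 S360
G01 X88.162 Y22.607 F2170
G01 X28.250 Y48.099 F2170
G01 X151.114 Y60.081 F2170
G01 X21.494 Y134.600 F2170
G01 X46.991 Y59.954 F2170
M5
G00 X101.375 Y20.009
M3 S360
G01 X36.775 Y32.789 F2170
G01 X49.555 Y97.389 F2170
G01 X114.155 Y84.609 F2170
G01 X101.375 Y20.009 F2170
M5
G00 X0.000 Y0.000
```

<svg xmlns="http://www.w3.org/2000/svg" width="179.955mm" height="145.553mm" viewBox="0 0 179.955 145.553">
  <polygon points="121.622,92.156 111.578,67.906 87.328,57.862 63.078,67.906 53.034,92.156 63.078,116.406 87.328,126.450 111.578,116.406" fill="none" stroke="#ff00ff"/>
  <polyline points="64.490,76.622 92.131,11.905" fill="none" stroke="#ff00ff"/>
  <polyline points="171.990,90.650 88.162,122.946 28.250,97.454 151.114,85.472 21.494,10.953 46.991,85.599" fill="none" stroke="#000000"/>
  <polygon points="101.375,125.544 36.775,112.764 49.555,48.164 114.155,60.944" fill="none" stroke="#000000"/>
</svg>

Each laser-on run becomes one SVG element. Flip Y back into SVG space with y_svg = 145.553 − y_machine.

Run 1: S550 ⇒ score layer `#ff00ff`. The run returns to its start, so emit a `<polygon>` with points (Y-flipped): 121.622,92.156 111.578,67.906 87.328,57.862 63.078,67.906 53.034,92.156 63.078,116.406 87.328,126.450 111.578,116.406.

Run 2: power S550 maps to stroke `#ff00ff` (score). The run is open, so emit a `<polyline>` with points (Y-flipped): 64.490,76.622 92.131,11.905.

Run 3: the run's S360 means `#000000` (engrave). The run is open, so emit a `<polyline>` with points (Y-flipped): 171.990,90.650 88.162,122.946 28.250,97.454 151.114,85.472 21.494,10.953 46.991,85.599.

Run 4: power S360 maps to stroke `#000000` (engrave). The run returns to its start, so emit a `<polygon>` with points (Y-flipped): 101.375,125.544 36.775,112.764 49.555,48.164 114.155,60.944.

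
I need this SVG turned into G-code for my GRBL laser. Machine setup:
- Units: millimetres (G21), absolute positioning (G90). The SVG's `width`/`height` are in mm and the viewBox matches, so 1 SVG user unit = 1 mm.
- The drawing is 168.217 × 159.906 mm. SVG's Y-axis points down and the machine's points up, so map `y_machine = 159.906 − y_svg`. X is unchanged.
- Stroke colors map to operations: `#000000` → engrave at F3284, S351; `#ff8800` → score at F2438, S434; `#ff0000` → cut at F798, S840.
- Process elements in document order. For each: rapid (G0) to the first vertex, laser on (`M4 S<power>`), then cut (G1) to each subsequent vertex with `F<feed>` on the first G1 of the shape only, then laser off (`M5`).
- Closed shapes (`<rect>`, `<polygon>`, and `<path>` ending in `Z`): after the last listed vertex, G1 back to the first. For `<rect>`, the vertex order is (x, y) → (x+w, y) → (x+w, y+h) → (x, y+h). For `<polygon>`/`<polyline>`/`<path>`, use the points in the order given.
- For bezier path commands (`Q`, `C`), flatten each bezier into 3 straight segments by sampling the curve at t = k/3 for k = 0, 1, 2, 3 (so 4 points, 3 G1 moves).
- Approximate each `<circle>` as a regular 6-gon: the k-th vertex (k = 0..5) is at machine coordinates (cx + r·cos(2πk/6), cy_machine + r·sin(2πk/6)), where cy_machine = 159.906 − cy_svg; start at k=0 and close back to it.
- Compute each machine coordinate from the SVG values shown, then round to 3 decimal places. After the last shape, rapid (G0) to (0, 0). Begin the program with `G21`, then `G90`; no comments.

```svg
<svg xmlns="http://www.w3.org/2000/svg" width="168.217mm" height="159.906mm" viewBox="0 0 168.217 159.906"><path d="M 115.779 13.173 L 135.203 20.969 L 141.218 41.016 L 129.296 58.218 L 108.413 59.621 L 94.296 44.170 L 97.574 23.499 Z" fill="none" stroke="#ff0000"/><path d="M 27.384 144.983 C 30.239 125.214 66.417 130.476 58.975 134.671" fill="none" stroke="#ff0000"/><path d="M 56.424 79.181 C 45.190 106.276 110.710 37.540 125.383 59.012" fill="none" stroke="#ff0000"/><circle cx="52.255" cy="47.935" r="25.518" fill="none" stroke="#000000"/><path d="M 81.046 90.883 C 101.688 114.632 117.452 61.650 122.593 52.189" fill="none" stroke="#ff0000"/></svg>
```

G21
G90
G0 X115.779 Y146.733
M4 S840
G1 X135.203 Y138.937 F798
G1 X141.218 Y118.890
G1 X129.296 Y101.688
G1 X108.413 Y100.285
G1 X94.296 Y115.736
G1 X97.574 Y136.407
G1 X115.779 Y146.733
M5
G0 X27.384 Y14.923
M4 S840
G1 X38.497 Y27.315 F798
G1 X54.727 Y28.819
G1 X58.975 Y25.235
M5
G0 X56.424 Y80.725
M4 S840
G1 X66.049 Y78.683 F798
G1 X98.487 Y99.187
G1 X125.383 Y100.894
M5
G0 X77.773 Y111.971
M4 S351
G1 X65.014 Y134.070 F3284
G1 X39.496 Y134.070
G1 X26.737 Y111.971
G1 X39.496 Y89.872
G1 X65.014 Y89.872
G1 X77.773 Y111.971
M5
G0 X81.046 Y69.023
M4 S840
G1 X99.849 Y66.397 F798
G1 X114.124 Y88.203
G1 X122.593 Y107.717
M5
G0 X0.000 Y0.000

1 u = 1 mm; y_m = 159.906 − y.

[1] `<path>` regular polygon, #ff0000→cut S840 F798: (115.779,146.733) → (135.203,138.937) → (141.218,118.890) → (129.296,101.688) → (108.413,100.285) → (94.296,115.736) → (97.574,136.407) → (115.779,146.733) (closed)

[2] `<path>` cubic bezier, #ff0000→cut S840 F798: (27.384,14.923) → (38.497,27.315) → (54.727,28.819) → (58.975,25.235)

[3] `<path>` cubic bezier, #ff0000→cut S840 F798: (56.424,80.725) → (66.049,78.683) → (98.487,99.187) → (125.383,100.894)

[4] `<circle>` circle, #000000→engrave S351 F3284: (77.773,111.971) → (65.014,134.070) → (39.496,134.070) → (26.737,111.971) → (39.496,89.872) → (65.014,89.872) → (77.773,111.971) (closed)

[5] `<path>` cubic bezier, #ff0000→cut S840 F798: (81.046,69.023) → (99.849,66.397) → (114.124,88.203) → (122.593,107.717)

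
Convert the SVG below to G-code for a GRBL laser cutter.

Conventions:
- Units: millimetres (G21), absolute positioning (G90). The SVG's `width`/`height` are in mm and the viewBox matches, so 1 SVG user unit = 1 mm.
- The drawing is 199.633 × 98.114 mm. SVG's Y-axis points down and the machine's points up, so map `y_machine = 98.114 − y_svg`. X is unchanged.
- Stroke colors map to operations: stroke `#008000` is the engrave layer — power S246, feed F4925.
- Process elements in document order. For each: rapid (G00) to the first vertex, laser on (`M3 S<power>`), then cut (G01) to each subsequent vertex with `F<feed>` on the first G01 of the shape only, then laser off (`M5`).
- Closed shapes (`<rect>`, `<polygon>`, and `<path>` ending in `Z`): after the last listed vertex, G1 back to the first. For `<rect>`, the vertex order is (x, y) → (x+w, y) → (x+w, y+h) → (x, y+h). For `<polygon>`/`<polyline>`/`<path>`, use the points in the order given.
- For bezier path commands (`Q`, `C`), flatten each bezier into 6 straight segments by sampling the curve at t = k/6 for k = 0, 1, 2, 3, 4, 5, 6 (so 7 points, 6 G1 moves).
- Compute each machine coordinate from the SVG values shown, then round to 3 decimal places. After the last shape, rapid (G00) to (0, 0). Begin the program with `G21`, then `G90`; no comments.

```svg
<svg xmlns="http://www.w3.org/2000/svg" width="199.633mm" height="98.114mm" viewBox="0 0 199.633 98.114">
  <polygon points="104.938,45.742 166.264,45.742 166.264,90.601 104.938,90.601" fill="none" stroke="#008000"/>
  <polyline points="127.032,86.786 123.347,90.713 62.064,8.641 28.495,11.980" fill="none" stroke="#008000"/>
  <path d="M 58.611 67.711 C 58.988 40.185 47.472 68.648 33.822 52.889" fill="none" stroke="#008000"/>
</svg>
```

1 u = 1 mm; y_m = 98.114 − y.

[1] `<polygon>` rectangle, #008000→engrave S246 F4925: (104.938,52.372) → (166.264,52.372) → (166.264,7.513) → (104.938,7.513) → (104.938,52.372) (closed)

[2] `<polyline>` open polyline, #008000→engrave S246 F4925: (127.032,11.328) → (123.347,7.401) → (62.064,89.473) → (28.495,86.134)

[3] `<path>` cubic bezier, #008000→engrave S246 F4925: (58.611,30.403) → (57.854,39.964) → (55.385,42.978) → (51.477,42.227) → (46.399,40.495) → (40.424,40.567) → (33.822,45.225)

G21
G90
G00 X104.938 Y52.372
M3 S246
G01 X166.264 Y52.372 F4925
G01 X166.264 Y7.513
G01 X104.938 Y7.513
G01 X104.938 Y52.372
M5
G00 X127.032 Y11.328
M3 S246
G01 X123.347 Y7.401 F4925
G01 X62.064 Y89.473
G01 X28.495 Y86.134
M5
G00 X58.611 Y30.403
M3 S246
G01 X57.854 Y39.964 F4925
G01 X55.385 Y42.978
G01 X51.477 Y42.227
G01 X46.399 Y40.495
G01 X40.424 Y40.567
G01 X33.822 Y45.225
M5
G00 X0.000 Y0.000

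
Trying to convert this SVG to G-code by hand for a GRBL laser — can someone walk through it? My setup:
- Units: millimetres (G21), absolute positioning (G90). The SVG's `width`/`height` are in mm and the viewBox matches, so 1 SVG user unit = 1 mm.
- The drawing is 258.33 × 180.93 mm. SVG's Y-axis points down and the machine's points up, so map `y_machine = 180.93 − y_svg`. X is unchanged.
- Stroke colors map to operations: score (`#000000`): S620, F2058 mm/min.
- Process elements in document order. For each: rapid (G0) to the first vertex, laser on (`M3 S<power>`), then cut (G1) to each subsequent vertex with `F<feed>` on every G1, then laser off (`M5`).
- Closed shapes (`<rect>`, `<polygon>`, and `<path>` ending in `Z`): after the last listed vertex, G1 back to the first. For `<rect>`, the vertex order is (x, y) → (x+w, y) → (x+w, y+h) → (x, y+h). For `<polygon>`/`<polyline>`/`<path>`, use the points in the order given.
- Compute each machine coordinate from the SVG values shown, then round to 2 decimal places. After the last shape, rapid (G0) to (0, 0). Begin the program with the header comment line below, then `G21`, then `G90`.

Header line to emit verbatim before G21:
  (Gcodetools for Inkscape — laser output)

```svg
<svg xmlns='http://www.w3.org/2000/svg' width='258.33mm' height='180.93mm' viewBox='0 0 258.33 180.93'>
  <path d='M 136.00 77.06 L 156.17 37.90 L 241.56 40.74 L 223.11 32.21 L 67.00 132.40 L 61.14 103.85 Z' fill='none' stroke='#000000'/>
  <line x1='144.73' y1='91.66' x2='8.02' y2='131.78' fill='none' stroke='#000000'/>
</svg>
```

1 u = 1 mm; y_m = 180.93 − y.

[1] `<path>` closed polygon, #000000→score S620 F2058: (136.00,103.87) → (156.17,143.03) → (241.56,140.19) → (223.11,148.72) → (67.00,48.53) → (61.14,77.08) → (136.00,103.87) (closed)

[2] `<line>` line segment, #000000→score S620 F2058: (144.73,89.27) → (8.02,49.15)

(Gcodetools for Inkscape — laser output)
G21
G90
G0 X136.00 Y103.87
M3 S620
G1 X156.17 Y143.03 F2058
G1 X241.56 Y140.19 F2058
G1 X223.11 Y148.72 F2058
G1 X67.00 Y48.53 F2058
G1 X61.14 Y77.08 F2058
G1 X136.00 Y103.87 F2058
M5
G0 X144.73 Y89.27
M3 S620
G1 X8.02 Y49.15 F2058
M5
G0 X0.00 Y0.00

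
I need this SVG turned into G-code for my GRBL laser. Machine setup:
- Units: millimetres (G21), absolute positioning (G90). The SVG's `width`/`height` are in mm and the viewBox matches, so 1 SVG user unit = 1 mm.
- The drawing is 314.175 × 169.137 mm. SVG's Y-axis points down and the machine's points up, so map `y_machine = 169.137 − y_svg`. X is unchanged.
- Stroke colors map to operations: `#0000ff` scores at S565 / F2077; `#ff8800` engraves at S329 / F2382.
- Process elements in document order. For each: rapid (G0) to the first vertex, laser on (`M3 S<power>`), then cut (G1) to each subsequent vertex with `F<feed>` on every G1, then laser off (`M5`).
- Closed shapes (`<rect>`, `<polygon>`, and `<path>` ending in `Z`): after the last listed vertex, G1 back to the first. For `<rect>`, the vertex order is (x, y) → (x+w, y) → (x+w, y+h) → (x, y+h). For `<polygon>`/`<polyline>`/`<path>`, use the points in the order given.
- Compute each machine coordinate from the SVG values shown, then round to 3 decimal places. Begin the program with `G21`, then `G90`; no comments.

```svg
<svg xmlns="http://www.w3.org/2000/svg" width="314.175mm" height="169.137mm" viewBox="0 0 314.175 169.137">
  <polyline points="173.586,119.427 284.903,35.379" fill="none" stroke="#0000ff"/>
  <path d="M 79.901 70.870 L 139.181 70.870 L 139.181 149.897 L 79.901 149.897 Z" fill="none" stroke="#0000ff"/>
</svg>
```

G21
G90
G0 X173.586 Y49.710
M3 S565
G1 X284.903 Y133.758 F2077
M5
G0 X79.901 Y98.267
M3 S565
G1 X139.181 Y98.267 F2077
G1 X139.181 Y19.240 F2077
G1 X79.901 Y19.240 F2077
G1 X79.901 Y98.267 F2077
M5

Since the viewBox matches the mm dimensions, user units are millimetres directly. The only transform is the Y-flip y_m = 169.137 − y_svg.

Shape 1 is a line segment drawn with `<polyline>`. Its stroke #0000ff means score at S565, F2077. After flipping Y the toolpath is (173.586,49.710) → (284.903,133.758).

Shape 2 is a rectangle drawn with `<path>`. Its stroke #0000ff means score at S565, F2077. After flipping Y the toolpath is (79.901,98.267) → (139.181,98.267) → (139.181,19.240) → (79.901,19.240) → (79.901,98.267), returning to the start.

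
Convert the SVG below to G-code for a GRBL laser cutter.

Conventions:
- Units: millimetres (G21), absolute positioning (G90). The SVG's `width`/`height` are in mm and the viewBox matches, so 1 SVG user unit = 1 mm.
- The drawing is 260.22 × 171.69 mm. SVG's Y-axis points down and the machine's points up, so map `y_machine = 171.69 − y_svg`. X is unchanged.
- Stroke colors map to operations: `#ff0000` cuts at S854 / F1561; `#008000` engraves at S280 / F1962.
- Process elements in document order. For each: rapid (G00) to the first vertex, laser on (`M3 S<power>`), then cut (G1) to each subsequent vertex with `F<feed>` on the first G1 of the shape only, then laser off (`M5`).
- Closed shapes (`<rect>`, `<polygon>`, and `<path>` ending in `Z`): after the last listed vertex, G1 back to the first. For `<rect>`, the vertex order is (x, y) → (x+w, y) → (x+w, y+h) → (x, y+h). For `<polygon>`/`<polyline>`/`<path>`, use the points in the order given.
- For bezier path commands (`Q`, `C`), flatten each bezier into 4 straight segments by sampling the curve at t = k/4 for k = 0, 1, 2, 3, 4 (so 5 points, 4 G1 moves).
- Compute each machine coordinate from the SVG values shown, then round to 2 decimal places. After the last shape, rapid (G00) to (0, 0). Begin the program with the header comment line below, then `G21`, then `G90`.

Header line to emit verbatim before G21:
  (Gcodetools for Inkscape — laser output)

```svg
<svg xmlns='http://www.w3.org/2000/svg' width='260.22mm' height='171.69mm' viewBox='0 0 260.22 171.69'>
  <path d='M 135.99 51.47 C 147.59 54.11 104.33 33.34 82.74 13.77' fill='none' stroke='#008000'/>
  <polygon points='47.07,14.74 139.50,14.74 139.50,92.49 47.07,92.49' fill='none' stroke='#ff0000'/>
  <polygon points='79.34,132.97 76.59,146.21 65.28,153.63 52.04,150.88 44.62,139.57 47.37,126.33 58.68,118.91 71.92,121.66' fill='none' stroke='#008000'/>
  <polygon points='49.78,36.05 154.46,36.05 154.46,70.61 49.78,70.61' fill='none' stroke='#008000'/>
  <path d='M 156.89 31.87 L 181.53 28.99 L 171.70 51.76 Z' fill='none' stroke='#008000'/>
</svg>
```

(Gcodetools for Inkscape — laser output)
G21
G90
G00 X135.99 Y120.22
M3 S280
G1 X135.60 Y122.24 F1962
G1 X121.81 Y130.74
G1 X101.80 Y143.40
G1 X82.74 Y157.92
M5
G00 X47.07 Y156.95
M3 S854
G1 X139.50 Y156.95 F1561
G1 X139.50 Y79.20
G1 X47.07 Y79.20
G1 X47.07 Y156.95
M5
G00 X79.34 Y38.72
M3 S280
G1 X76.59 Y25.48 F1962
G1 X65.28 Y18.06
G1 X52.04 Y20.81
G1 X44.62 Y32.12
G1 X47.37 Y45.36
G1 X58.68 Y52.78
G1 X71.92 Y50.03
G1 X79.34 Y38.72
M5
G00 X49.78 Y135.64
M3 S280
G1 X154.46 Y135.64 F1962
G1 X154.46 Y101.08
G1 X49.78 Y101.08
G1 X49.78 Y135.64
M5
G00 X156.89 Y139.82
M3 S280
G1 X181.53 Y142.70 F1962
G1 X171.70 Y119.93
G1 X156.89 Y139.82
M5
G00 X0.00 Y0.00

1 u = 1 mm; y_m = 171.69 − y.

[1] `<path>` cubic bezier, #008000→engrave S280 F1962: (135.99,120.22) → (135.60,122.24) → (121.81,130.74) → (101.80,143.40) → (82.74,157.92)

[2] `<polygon>` rectangle, #ff0000→cut S854 F1561: (47.07,156.95) → (139.50,156.95) → (139.50,79.20) → (47.07,79.20) → (47.07,156.95) (closed)

[3] `<polygon>` regular polygon, #008000→engrave S280 F1962: (79.34,38.72) → (76.59,25.48) → (65.28,18.06) → (52.04,20.81) → (44.62,32.12) → (47.37,45.36) → (58.68,52.78) → (71.92,50.03) → (79.34,38.72) (closed)

[4] `<polygon>` rectangle, #008000→engrave S280 F1962: (49.78,135.64) → (154.46,135.64) → (154.46,101.08) → (49.78,101.08) → (49.78,135.64) (closed)

[5] `<path>` regular polygon, #008000→engrave S280 F1962: (156.89,139.82) → (181.53,142.70) → (171.70,119.93) → (156.89,139.82) (closed)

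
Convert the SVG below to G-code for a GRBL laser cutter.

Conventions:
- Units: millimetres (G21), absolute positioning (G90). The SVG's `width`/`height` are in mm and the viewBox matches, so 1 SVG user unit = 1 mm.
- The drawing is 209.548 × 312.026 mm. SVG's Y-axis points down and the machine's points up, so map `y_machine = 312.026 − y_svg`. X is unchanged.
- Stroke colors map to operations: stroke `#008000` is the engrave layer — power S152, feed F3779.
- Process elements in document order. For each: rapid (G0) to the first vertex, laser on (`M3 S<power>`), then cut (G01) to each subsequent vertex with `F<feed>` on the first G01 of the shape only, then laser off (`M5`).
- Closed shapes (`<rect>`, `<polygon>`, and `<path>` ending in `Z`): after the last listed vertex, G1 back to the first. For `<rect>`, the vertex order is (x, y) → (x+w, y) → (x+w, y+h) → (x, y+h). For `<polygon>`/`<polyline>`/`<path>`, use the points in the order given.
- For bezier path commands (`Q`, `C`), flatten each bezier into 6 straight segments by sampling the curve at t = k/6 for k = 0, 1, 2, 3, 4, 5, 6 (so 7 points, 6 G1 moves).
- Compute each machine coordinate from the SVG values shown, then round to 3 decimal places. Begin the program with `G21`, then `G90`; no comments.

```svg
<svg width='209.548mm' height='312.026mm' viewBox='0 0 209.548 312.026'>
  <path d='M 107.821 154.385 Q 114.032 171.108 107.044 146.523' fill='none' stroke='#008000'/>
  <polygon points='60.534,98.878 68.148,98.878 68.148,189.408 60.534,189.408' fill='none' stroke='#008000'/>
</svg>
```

G21
G90
G0 X107.821 Y157.641
M3 S152
G01 X109.525 Y153.214 F3779
G01 X110.495 Y151.082
G01 X110.732 Y151.245
G01 X110.236 Y153.703
G01 X109.007 Y158.455
G01 X107.044 Y165.503
M5
G0 X60.534 Y213.148
M3 S152
G01 X68.148 Y213.148 F3779
G01 X68.148 Y122.618
G01 X60.534 Y122.618
G01 X60.534 Y213.148
M5

viewBox `0 0 209.548 312.026` with mm width/height → 1 unit = 1 mm. Flip: y_m = 312.026 − y_svg.

**Shape 1** — `<path>` quadratic bezier, stroke `#008000` → engrave (S152, F3779). Control points (SVG): P0=(107.821,154.385), P1=(114.032,171.108), P2=(107.044,146.523); sampled at t=k/6. Machine vertices: (107.821,157.641) → (109.525,153.214) → (110.495,151.082) → (110.732,151.245) → (110.236,153.703) → (109.007,158.455) → (107.044,165.503). Open path.

**Shape 2** — `<polygon>` rectangle, stroke `#008000` → engrave (S152, F3779). Machine vertices: (60.534,213.148) → (68.148,213.148) → (68.148,122.618) → (60.534,122.618) → (60.534,213.148). Closed: final G1 returns to the first vertex.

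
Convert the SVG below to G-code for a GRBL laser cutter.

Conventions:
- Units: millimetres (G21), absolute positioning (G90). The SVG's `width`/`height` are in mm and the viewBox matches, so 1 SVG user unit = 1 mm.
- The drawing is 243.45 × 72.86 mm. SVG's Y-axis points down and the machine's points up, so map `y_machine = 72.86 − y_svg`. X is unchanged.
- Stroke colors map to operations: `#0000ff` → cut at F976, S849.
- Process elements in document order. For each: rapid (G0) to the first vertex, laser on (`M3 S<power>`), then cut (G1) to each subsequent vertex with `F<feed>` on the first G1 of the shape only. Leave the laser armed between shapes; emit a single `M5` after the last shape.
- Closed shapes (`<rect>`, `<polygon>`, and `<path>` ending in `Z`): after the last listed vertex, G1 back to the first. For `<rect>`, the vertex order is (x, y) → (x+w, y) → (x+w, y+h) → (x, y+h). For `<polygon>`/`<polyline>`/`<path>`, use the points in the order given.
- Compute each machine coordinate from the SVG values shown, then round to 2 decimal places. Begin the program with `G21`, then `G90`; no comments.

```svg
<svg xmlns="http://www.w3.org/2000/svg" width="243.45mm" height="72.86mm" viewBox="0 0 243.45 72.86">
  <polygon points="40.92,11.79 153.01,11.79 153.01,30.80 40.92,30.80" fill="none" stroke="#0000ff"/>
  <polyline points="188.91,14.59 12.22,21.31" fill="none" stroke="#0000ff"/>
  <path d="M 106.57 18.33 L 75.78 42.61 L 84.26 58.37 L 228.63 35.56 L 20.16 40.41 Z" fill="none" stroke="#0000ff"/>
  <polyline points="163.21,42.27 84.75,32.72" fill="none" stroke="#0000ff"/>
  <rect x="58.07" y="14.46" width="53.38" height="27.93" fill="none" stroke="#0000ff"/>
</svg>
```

Since the viewBox matches the mm dimensions, user units are millimetres directly. The only transform is the Y-flip y_m = 72.86 − y_svg.

Shape 1 is a rectangle drawn with `<polygon>`. Its stroke #0000ff means cut at S849, F976. After flipping Y the toolpath is (40.92,61.07) → (153.01,61.07) → (153.01,42.06) → (40.92,42.06) → (40.92,61.07), returning to the start.

Shape 2 is a line segment drawn with `<polyline>`. Its stroke #0000ff means cut at S849, F976. After flipping Y the toolpath is (188.91,58.27) → (12.22,51.55).

Shape 3 is a closed polygon drawn with `<path>`. Its stroke #0000ff means cut at S849, F976. After flipping Y the toolpath is (106.57,54.53) → (75.78,30.25) → (84.26,14.49) → (228.63,37.30) → (20.16,32.45) → (106.57,54.53), returning to the start.

Shape 4 is a line segment drawn with `<polyline>`. Its stroke #0000ff means cut at S849, F976. After flipping Y the toolpath is (163.21,30.59) → (84.75,40.14).

Shape 5 is a rectangle drawn with `<rect>`. Its stroke #0000ff means cut at S849, F976. After flipping Y the toolpath is (58.07,58.40) → (111.45,58.40) → (111.45,30.47) → (58.07,30.47) → (58.07,58.40), returning to the start.

G21
G90
G0 X40.92 Y61.07
M3 S849
G1 X153.01 Y61.07 F976
G1 X153.01 Y42.06
G1 X40.92 Y42.06
G1 X40.92 Y61.07
G0 X188.91 Y58.27
M3 S849
G1 X12.22 Y51.55 F976
G0 X106.57 Y54.53
M3 S849
G1 X75.78 Y30.25 F976
G1 X84.26 Y14.49
G1 X228.63 Y37.30
G1 X20.16 Y32.45
G1 X106.57 Y54.53
G0 X163.21 Y30.59
M3 S849
G1 X84.75 Y40.14 F976
G0 X58.07 Y58.40
M3 S849
G1 X111.45 Y58.40 F976
G1 X111.45 Y30.47
G1 X58.07 Y30.47
G1 X58.07 Y58.40
M5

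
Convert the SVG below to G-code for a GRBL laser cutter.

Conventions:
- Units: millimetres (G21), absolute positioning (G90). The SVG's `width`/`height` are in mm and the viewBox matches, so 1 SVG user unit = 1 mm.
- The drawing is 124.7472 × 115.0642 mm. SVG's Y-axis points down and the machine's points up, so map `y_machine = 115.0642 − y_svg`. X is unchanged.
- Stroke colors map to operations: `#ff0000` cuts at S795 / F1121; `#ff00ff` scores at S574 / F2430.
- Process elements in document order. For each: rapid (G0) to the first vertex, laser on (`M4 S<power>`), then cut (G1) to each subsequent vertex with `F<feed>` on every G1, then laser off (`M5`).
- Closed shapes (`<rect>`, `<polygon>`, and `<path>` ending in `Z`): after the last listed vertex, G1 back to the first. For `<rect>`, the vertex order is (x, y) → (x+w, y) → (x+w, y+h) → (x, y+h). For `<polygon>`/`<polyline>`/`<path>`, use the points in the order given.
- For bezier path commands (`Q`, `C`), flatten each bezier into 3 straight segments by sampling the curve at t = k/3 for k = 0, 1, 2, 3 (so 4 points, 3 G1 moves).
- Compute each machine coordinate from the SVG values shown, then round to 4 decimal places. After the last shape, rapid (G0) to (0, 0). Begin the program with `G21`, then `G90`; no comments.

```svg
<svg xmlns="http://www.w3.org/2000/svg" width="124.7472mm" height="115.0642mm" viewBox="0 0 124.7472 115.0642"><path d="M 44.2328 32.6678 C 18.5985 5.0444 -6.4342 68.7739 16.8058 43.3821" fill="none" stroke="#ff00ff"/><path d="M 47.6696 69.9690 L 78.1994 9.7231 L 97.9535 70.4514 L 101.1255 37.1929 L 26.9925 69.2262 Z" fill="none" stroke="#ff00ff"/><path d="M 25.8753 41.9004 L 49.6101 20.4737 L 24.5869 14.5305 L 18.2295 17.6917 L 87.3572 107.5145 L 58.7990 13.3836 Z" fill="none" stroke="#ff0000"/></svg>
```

1 u = 1 mm; y_m = 115.0642 − y.

[1] `<path>` cubic bezier, #ff00ff→score S574 F2430: (44.2328,82.3964) → (20.5646,86.2531) → (7.8911,69.3132) → (16.8058,71.6821)

[2] `<path>` closed polygon, #ff00ff→score S574 F2430: (47.6696,45.0952) → (78.1994,105.3411) → (97.9535,44.6128) → (101.1255,77.8713) → (26.9925,45.8380) → (47.6696,45.0952) (closed)

[3] `<path>` closed polygon, #ff0000→cut S795 F1121: (25.8753,73.1638) → (49.6101,94.5905) → (24.5869,100.5337) → (18.2295,97.3725) → (87.3572,7.5497) → (58.7990,101.6806) → (25.8753,73.1638) (closed)

G21
G90
G0 X44.2328 Y82.3964
M4 S574
G1 X20.5646 Y86.2531 F2430
G1 X7.8911 Y69.3132 F2430
G1 X16.8058 Y71.6821 F2430
M5
G0 X47.6696 Y45.0952
M4 S574
G1 X78.1994 Y105.3411 F2430
G1 X97.9535 Y44.6128 F2430
G1 X101.1255 Y77.8713 F2430
G1 X26.9925 Y45.8380 F2430
G1 X47.6696 Y45.0952 F2430
M5
G0 X25.8753 Y73.1638
M4 S795
G1 X49.6101 Y94.5905 F1121
G1 X24.5869 Y100.5337 F1121
G1 X18.2295 Y97.3725 F1121
G1 X87.3572 Y7.5497 F1121
G1 X58.7990 Y101.6806 F1121
G1 X25.8753 Y73.1638 F1121
M5
G0 X0.0000 Y0.0000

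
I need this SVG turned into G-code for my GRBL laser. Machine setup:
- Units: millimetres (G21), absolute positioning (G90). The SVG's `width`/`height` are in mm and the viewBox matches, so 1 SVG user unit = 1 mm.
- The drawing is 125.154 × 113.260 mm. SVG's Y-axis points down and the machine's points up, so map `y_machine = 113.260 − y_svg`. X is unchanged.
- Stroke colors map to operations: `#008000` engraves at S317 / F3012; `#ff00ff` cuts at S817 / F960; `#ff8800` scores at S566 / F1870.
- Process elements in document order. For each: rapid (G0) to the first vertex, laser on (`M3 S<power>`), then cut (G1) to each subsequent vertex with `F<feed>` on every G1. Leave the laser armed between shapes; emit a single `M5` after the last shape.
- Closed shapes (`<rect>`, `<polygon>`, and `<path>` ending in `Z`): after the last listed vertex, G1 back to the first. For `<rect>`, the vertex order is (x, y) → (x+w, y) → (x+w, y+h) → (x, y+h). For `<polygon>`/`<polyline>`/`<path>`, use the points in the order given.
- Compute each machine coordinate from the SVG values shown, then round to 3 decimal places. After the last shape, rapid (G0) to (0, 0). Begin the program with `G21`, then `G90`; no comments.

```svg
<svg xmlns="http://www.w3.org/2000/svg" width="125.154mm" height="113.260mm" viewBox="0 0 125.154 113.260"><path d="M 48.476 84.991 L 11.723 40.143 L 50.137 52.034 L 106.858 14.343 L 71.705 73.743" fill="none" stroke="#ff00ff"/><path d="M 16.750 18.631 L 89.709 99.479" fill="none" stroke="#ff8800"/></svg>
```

G21
G90
G0 X48.476 Y28.269
M3 S817
G1 X11.723 Y73.117 F960
G1 X50.137 Y61.226 F960
G1 X106.858 Y98.917 F960
G1 X71.705 Y39.517 F960
G0 X16.750 Y94.629
M3 S566
G1 X89.709 Y13.781 F1870
M5
G0 X0.000 Y0.000

Since the viewBox matches the mm dimensions, user units are millimetres directly. The only transform is the Y-flip y_m = 113.260 − y_svg.

Shape 1 is a open polyline drawn with `<path>`. Its stroke #ff00ff means cut at S817, F960. After flipping Y the toolpath is (48.476,28.269) → (11.723,73.117) → (50.137,61.226) → (106.858,98.917) → (71.705,39.517).

Shape 2 is a line segment drawn with `<path>`. Its stroke #ff8800 means score at S566, F1870. After flipping Y the toolpath is (16.750,94.629) → (89.709,13.781).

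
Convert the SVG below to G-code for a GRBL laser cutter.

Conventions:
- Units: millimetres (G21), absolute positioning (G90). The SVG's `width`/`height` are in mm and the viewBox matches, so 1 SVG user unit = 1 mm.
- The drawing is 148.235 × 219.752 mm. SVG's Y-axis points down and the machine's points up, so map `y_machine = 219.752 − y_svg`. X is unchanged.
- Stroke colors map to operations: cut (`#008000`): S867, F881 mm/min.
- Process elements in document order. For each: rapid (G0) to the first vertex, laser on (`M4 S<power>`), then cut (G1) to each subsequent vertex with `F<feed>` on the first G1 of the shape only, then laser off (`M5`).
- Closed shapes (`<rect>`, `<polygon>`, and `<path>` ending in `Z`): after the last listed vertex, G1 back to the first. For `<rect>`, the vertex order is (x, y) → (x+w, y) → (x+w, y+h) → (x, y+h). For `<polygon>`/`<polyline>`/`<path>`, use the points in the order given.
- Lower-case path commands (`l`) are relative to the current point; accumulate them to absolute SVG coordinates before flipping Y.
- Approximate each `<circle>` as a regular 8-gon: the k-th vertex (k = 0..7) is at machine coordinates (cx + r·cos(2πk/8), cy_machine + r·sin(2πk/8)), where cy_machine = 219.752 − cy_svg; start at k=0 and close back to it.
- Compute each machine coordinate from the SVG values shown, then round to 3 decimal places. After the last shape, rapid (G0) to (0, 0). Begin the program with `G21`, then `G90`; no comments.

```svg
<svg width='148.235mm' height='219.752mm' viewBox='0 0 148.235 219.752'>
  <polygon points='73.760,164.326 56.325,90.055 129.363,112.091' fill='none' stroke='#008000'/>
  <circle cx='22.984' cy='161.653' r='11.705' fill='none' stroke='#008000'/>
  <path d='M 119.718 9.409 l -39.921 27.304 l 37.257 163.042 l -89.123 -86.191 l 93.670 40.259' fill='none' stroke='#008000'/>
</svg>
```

1 u = 1 mm; y_m = 219.752 − y.

[1] `<polygon>` regular polygon, #008000→cut S867 F881: (73.760,55.426) → (56.325,129.697) → (129.363,107.661) → (73.760,55.426) (closed)

[2] `<circle>` circle, #008000→cut S867 F881: (34.689,58.099) → (31.261,66.376) → (22.984,69.804) → (14.707,66.376) → (11.279,58.099) → (14.707,49.822) → (22.984,46.394) → (31.261,49.822) → (34.689,58.099) (closed)

[3] `<path>` open polyline, #008000→cut S867 F881: (119.718,210.343) → (79.797,183.039) → (117.054,19.997) → (27.931,106.188) → (121.601,65.929)

G21
G90
G0 X73.760 Y55.426
M4 S867
G1 X56.325 Y129.697 F881
G1 X129.363 Y107.661
G1 X73.760 Y55.426
M5
G0 X34.689 Y58.099
M4 S867
G1 X31.261 Y66.376 F881
G1 X22.984 Y69.804
G1 X14.707 Y66.376
G1 X11.279 Y58.099
G1 X14.707 Y49.822
G1 X22.984 Y46.394
G1 X31.261 Y49.822
G1 X34.689 Y58.099
M5
G0 X119.718 Y210.343
M4 S867
G1 X79.797 Y183.039 F881
G1 X117.054 Y19.997
G1 X27.931 Y106.188
G1 X121.601 Y65.929
M5
G0 X0.000 Y0.000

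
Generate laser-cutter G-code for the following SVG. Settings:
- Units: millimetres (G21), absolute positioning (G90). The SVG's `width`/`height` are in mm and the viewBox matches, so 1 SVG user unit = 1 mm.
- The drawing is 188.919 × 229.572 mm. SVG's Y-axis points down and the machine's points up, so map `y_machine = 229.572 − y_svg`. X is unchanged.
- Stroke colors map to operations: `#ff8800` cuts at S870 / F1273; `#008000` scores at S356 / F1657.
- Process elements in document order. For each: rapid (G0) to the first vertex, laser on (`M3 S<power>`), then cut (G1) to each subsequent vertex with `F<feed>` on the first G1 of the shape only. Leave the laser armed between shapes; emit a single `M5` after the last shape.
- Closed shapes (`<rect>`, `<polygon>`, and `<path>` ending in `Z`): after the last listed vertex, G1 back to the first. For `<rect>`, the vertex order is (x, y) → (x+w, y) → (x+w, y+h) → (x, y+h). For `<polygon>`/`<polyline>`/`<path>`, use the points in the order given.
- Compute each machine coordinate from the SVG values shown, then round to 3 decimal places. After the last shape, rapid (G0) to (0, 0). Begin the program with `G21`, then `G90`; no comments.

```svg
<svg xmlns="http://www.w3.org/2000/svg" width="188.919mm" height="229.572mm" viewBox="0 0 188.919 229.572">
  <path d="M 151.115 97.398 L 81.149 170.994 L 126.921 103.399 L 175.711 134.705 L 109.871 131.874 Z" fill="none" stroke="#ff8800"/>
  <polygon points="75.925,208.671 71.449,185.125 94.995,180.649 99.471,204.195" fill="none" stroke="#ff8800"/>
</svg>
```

G21
G90
G0 X151.115 Y132.174
M3 S870
G1 X81.149 Y58.578 F1273
G1 X126.921 Y126.173
G1 X175.711 Y94.867
G1 X109.871 Y97.698
G1 X151.115 Y132.174
G0 X75.925 Y20.901
M3 S870
G1 X71.449 Y44.447 F1273
G1 X94.995 Y48.923
G1 X99.471 Y25.377
G1 X75.925 Y20.901
M5
G0 X0.000 Y0.000

Since the viewBox matches the mm dimensions, user units are millimetres directly. The only transform is the Y-flip y_m = 229.572 − y_svg.

Shape 1 is a closed polygon drawn with `<path>`. Its stroke #ff8800 means cut at S870, F1273. After flipping Y the toolpath is (151.115,132.174) → (81.149,58.578) → (126.921,126.173) → (175.711,94.867) → (109.871,97.698) → (151.115,132.174), returning to the start.

Shape 2 is a regular polygon drawn with `<polygon>`. Its stroke #ff8800 means cut at S870, F1273. After flipping Y the toolpath is (75.925,20.901) → (71.449,44.447) → (94.995,48.923) → (99.471,25.377) → (75.925,20.901), returning to the start.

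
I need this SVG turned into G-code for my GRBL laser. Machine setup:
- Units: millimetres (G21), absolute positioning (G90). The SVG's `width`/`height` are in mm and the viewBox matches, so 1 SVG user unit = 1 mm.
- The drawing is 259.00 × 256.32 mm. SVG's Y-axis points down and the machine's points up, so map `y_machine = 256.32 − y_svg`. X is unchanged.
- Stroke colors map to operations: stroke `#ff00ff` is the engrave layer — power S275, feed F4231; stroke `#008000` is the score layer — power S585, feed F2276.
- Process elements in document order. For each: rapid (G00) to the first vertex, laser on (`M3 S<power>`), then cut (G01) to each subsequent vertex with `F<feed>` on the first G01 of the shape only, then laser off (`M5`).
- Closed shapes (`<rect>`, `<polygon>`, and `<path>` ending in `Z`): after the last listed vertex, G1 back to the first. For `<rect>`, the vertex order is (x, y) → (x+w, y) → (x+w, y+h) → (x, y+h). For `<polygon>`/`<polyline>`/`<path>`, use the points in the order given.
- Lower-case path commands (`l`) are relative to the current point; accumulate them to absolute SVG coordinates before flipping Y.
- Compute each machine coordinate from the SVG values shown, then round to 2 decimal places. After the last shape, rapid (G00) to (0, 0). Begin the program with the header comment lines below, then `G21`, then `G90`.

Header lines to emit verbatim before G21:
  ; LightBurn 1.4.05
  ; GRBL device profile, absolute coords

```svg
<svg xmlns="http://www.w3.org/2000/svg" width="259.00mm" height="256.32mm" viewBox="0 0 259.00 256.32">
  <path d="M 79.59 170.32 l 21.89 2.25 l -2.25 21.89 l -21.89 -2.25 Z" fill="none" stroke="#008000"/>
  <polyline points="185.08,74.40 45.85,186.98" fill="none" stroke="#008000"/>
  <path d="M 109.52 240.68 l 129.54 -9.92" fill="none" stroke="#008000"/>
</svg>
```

; LightBurn 1.4.05
; GRBL device profile, absolute coords
G21
G90
G00 X79.59 Y86.00
M3 S585
G01 X101.48 Y83.75 F2276
G01 X99.23 Y61.86
G01 X77.34 Y64.11
G01 X79.59 Y86.00
M5
G00 X185.08 Y181.92
M3 S585
G01 X45.85 Y69.34 F2276
M5
G00 X109.52 Y15.64
M3 S585
G01 X239.06 Y25.56 F2276
M5
G00 X0.00 Y0.00

1 u = 1 mm; y_m = 256.32 − y.

[1] `<path>` regular polygon, #008000→score S585 F2276: (79.59,86.00) → (101.48,83.75) → (99.23,61.86) → (77.34,64.11) → (79.59,86.00) (closed)

[2] `<polyline>` line segment, #008000→score S585 F2276: (185.08,181.92) → (45.85,69.34)

[3] `<path>` line segment, #008000→score S585 F2276: (109.52,15.64) → (239.06,25.56)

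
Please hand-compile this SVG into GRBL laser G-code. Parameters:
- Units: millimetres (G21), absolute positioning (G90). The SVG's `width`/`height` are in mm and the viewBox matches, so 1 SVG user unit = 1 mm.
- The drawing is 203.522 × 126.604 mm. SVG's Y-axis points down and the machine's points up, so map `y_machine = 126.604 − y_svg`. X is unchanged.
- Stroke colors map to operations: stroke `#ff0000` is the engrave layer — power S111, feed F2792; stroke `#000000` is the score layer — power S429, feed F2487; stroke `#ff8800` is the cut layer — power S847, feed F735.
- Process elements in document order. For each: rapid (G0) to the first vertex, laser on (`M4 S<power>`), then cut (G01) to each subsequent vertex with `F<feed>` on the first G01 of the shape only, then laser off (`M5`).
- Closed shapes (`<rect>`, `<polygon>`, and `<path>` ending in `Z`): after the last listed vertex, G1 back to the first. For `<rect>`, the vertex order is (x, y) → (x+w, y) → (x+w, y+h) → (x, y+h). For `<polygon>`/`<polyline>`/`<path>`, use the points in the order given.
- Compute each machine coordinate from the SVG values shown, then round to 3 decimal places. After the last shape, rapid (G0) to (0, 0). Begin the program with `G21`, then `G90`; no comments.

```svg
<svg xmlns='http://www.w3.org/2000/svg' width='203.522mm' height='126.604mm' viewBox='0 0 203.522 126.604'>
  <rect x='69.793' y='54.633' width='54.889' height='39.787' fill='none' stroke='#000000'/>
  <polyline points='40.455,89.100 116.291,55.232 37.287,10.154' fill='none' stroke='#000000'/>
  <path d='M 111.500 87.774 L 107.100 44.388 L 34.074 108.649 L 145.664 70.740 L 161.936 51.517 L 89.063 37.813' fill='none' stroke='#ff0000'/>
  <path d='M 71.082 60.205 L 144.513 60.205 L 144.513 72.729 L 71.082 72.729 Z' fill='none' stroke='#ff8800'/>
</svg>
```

G21
G90
G0 X69.793 Y71.971
M4 S429
G01 X124.682 Y71.971 F2487
G01 X124.682 Y32.184
G01 X69.793 Y32.184
G01 X69.793 Y71.971
M5
G0 X40.455 Y37.504
M4 S429
G01 X116.291 Y71.372 F2487
G01 X37.287 Y116.450
M5
G0 X111.500 Y38.830
M4 S111
G01 X107.100 Y82.216 F2792
G01 X34.074 Y17.955
G01 X145.664 Y55.864
G01 X161.936 Y75.087
G01 X89.063 Y88.791
M5
G0 X71.082 Y66.399
M4 S847
G01 X144.513 Y66.399 F735
G01 X144.513 Y53.875
G01 X71.082 Y53.875
G01 X71.082 Y66.399
M5
G0 X0.000 Y0.000

viewBox `0 0 203.522 126.604` with mm width/height → 1 unit = 1 mm. Flip: y_m = 126.604 − y_svg.

**Shape 1** — `<rect>` rectangle, stroke `#000000` → score (S429, F2487). Machine vertices: (69.793,71.971) → (124.682,71.971) → (124.682,32.184) → (69.793,32.184) → (69.793,71.971). Closed: final G1 returns to the first vertex.

**Shape 2** — `<polyline>` open polyline, stroke `#000000` → score (S429, F2487). Machine vertices: (40.455,37.504) → (116.291,71.372) → (37.287,116.450). Open path.

**Shape 3** — `<path>` open polyline, stroke `#ff0000` → engrave (S111, F2792). Machine vertices: (111.500,38.830) → (107.100,82.216) → (34.074,17.955) → (145.664,55.864) → (161.936,75.087) → (89.063,88.791). Open path.

**Shape 4** — `<path>` rectangle, stroke `#ff8800` → cut (S847, F735). Machine vertices: (71.082,66.399) → (144.513,66.399) → (144.513,53.875) → (71.082,53.875) → (71.082,66.399). Closed: final G1 returns to the first vertex.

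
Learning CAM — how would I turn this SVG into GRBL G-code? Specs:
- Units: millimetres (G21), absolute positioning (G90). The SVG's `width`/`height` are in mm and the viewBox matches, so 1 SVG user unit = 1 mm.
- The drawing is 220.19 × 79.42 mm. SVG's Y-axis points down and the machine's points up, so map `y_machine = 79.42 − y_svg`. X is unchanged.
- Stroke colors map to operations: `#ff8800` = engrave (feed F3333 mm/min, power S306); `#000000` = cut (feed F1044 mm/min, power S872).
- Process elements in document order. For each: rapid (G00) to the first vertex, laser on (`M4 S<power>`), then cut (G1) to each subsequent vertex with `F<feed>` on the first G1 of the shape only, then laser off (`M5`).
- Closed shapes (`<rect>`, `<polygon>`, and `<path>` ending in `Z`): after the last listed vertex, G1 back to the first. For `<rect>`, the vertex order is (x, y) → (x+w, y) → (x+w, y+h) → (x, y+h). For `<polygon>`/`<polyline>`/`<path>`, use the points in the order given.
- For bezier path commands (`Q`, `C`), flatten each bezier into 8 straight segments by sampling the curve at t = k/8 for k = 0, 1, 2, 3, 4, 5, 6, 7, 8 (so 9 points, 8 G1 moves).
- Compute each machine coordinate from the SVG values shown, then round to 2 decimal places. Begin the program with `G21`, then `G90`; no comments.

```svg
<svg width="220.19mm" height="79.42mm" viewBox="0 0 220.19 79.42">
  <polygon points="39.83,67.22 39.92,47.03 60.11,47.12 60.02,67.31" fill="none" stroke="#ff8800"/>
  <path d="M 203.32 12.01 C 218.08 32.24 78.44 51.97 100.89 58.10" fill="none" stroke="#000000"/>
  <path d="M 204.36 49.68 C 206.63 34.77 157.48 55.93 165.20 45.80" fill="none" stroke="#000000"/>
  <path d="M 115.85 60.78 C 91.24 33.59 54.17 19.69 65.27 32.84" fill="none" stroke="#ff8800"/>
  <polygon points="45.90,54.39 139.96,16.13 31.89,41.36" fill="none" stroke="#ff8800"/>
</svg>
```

viewBox `0 0 220.19 79.42` with mm width/height → 1 unit = 1 mm. Flip: y_m = 79.42 − y_svg.

**Shape 1** — `<polygon>` regular polygon, stroke `#ff8800` → engrave (S306, F3333). Machine vertices: (39.83,12.20) → (39.92,32.39) → (60.11,32.30) → (60.02,12.11) → (39.83,12.20). Closed: final G1 returns to the first vertex.

**Shape 2** — `<path>` cubic bezier, stroke `#000000` → cut (S872, F1044). Control points (SVG): P0=(203.32,12.01), P1=(218.08,32.24), P2=(78.44,51.97), P3=(100.89,58.10); sampled at t=k/8. Machine vertices: (203.32,67.41) → (202.24,59.87) → (190.39,52.54) → (171.48,45.55) → (149.22,39.08) → (127.33,33.26) → (109.50,28.26) → (99.45,24.23) → (100.89,21.32). Open path.

**Shape 3** — `<path>` cubic bezier, stroke `#000000` → cut (S872, F1044). Control points (SVG): P0=(204.36,49.68), P1=(206.63,34.77), P2=(157.48,55.93), P3=(165.20,45.80); sampled at t=k/8. Machine vertices: (204.36,29.74) → (203.01,33.77) → (198.11,35.21) → (190.93,34.85) → (182.74,33.47) → (174.80,31.87) → (168.38,30.84) → (164.76,31.16) → (165.20,33.62). Open path.

**Shape 4** — `<path>` cubic bezier, stroke `#ff8800` → engrave (S306, F3333). Control points (SVG): P0=(115.85,60.78), P1=(91.24,33.59), P2=(54.17,19.69), P3=(65.27,32.84); sampled at t=k/8. Machine vertices: (115.85,18.64) → (106.16,28.19) → (96.00,36.33) → (86.10,42.90) → (77.17,47.74) → (69.91,50.69) → (65.03,51.59) → (63.25,50.27) → (65.27,46.58). Open path.

**Shape 5** — `<polygon>` closed polygon, stroke `#ff8800` → engrave (S306, F3333). Machine vertices: (45.90,25.03) → (139.96,63.29) → (31.89,38.06) → (45.90,25.03). Closed: final G1 returns to the first vertex.

G21
G90
G00 X39.83 Y12.20
M4 S306
G1 X39.92 Y32.39 F3333
G1 X60.11 Y32.30
G1 X60.02 Y12.11
G1 X39.83 Y12.20
M5
G00 X203.32 Y67.41
M4 S872
G1 X202.24 Y59.87 F1044
G1 X190.39 Y52.54
G1 X171.48 Y45.55
G1 X149.22 Y39.08
G1 X127.33 Y33.26
G1 X109.50 Y28.26
G1 X99.45 Y24.23
G1 X100.89 Y21.32
M5
G00 X204.36 Y29.74
M4 S872
G1 X203.01 Y33.77 F1044
G1 X198.11 Y35.21
G1 X190.93 Y34.85
G1 X182.74 Y33.47
G1 X174.80 Y31.87
G1 X168.38 Y30.84
G1 X164.76 Y31.16
G1 X165.20 Y33.62
M5
G00 X115.85 Y18.64
M4 S306
G1 X106.16 Y28.19 F3333
G1 X96.00 Y36.33
G1 X86.10 Y42.90
G1 X77.17 Y47.74
G1 X69.91 Y50.69
G1 X65.03 Y51.59
G1 X63.25 Y50.27
G1 X65.27 Y46.58
M5
G00 X45.90 Y25.03
M4 S306
G1 X139.96 Y63.29 F3333
G1 X31.89 Y38.06
G1 X45.90 Y25.03
M5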